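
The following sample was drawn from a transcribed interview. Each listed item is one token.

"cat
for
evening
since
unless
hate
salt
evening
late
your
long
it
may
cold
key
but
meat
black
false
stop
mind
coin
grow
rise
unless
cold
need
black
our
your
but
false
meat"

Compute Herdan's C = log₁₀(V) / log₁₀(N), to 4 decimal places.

0.9206

N = 33, V = 25.
log₁₀(V) = 1.397940, log₁₀(N) = 1.518514
C = 1.397940 / 1.518514 = 0.9206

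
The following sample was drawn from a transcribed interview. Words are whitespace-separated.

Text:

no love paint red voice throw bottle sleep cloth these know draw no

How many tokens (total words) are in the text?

Tokens: no, love, paint, red, voice, throw, bottle, sleep, cloth, these, know, draw, no
N = 13

13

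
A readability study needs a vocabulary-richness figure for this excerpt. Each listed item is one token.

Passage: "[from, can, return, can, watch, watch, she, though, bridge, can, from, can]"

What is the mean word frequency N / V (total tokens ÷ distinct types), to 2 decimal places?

1.71

N = 12 tokens, V = 7 types.
Mean frequency = N / V = 12 / 7 = 1.71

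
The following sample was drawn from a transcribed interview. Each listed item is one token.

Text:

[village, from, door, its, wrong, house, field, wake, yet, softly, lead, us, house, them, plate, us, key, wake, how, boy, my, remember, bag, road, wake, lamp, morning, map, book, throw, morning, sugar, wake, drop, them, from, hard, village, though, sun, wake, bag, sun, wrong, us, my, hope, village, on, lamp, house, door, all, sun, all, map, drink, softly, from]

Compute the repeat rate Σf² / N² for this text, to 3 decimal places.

Frequencies: wake:5, village:3, from:3, house:3, us:3, sun:3, door:2, wrong:2, softly:2, them:2, my:2, bag:2, lamp:2, morning:2, map:2, all:2, its:1, field:1, yet:1, lead:1, … (15 more, each freq 1)
Σf² = 129; N² = 3481
Repeat rate = 129 / 3481 = 0.037

0.037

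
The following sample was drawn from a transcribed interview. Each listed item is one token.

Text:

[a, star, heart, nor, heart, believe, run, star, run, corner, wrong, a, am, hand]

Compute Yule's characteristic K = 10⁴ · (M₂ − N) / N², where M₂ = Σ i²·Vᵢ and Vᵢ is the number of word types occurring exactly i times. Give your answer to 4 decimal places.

408.1633

Frequencies: a:2, star:2, heart:2, run:2, nor:1, believe:1, corner:1, wrong:1, am:1, hand:1
N = 14. Frequency spectrum: V_1=6, V_2=4
M₂ = 1²·6 + 2²·4 = 22
K = 10000 × (22 − 14) / 14² = 408.1633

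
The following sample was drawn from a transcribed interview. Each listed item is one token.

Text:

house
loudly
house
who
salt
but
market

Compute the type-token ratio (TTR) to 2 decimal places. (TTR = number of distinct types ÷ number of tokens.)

N = 7 tokens, V = 6 types.
TTR = V / N = 6 / 7 = 0.86

0.86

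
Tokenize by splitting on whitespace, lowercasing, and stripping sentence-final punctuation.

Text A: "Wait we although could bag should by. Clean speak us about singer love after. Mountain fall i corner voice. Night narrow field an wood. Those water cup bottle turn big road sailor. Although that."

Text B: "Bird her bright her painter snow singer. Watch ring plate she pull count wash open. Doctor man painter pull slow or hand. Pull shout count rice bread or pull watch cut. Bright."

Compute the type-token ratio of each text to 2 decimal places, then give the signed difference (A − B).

TTR(A) = 33/34 = 0.97
TTR(B) = 23/32 = 0.72
Difference = 0.97 − 0.72 = 0.25

0.25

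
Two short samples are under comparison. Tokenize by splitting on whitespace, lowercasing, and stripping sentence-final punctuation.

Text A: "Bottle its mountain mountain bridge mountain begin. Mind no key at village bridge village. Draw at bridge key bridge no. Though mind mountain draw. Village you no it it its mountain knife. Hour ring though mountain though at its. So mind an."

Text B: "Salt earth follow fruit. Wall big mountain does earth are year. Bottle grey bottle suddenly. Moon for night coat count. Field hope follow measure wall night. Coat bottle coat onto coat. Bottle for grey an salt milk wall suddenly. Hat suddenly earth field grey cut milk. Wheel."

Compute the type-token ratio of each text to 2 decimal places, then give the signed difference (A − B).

TTR(A) = 19/42 = 0.45
TTR(B) = 27/47 = 0.57
Difference = 0.45 − 0.57 = -0.12

-0.12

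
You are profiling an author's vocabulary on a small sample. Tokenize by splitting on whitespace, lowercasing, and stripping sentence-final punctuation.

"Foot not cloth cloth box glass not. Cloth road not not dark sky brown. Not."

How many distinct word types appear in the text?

9

Distinct types: {box, brown, cloth, dark, foot, glass, not, road, sky}
V = 9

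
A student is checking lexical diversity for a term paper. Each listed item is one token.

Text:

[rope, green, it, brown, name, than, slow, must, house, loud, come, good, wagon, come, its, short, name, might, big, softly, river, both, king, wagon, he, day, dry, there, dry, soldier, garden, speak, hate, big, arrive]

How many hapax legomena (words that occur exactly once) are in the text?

25

Frequencies: name:2, come:2, wagon:2, big:2, dry:2, rope:1, green:1, it:1, brown:1, than:1, slow:1, must:1, house:1, loud:1, good:1, its:1, short:1, might:1, softly:1, river:1, … (10 more, each freq 1)
Hapax (freq=1): arrive, both, brown, day, garden, good, green, hate, he, house, it, its, king, loud, might, must, river, rope, short, slow, softly, soldier, speak, than, there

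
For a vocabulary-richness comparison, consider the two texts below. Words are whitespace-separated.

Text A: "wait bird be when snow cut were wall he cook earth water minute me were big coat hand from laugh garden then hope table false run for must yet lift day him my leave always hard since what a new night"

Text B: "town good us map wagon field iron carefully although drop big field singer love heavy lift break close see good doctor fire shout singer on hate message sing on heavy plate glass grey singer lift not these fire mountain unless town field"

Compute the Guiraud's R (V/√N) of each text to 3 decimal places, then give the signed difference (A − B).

1.309

A: V=40, N=41, R=6.247
B: V=32, N=42, R=4.938
Difference = 6.247 − 4.938 = 1.309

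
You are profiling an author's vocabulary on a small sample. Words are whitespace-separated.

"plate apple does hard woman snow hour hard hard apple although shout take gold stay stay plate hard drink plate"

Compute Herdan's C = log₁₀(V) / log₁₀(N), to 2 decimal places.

N = 20, V = 13.
log₁₀(V) = 1.113943, log₁₀(N) = 1.301030
C = 1.113943 / 1.301030 = 0.86

0.86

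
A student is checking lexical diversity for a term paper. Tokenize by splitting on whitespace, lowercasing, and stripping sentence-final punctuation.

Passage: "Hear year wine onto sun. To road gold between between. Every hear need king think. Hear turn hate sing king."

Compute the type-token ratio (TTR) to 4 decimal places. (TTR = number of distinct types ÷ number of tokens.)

N = 20 tokens, V = 16 types.
TTR = V / N = 16 / 20 = 0.8000

0.8000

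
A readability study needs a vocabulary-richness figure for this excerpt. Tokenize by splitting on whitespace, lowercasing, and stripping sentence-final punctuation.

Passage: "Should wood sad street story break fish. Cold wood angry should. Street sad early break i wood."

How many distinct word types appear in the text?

11

Distinct types: {angry, break, cold, early, fish, i, sad, should, story, street, wood}
V = 11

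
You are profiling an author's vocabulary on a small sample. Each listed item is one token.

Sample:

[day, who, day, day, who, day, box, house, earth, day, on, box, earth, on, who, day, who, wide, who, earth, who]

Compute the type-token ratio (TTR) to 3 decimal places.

N = 21 tokens, V = 7 types.
TTR = V / N = 7 / 21 = 0.333

0.333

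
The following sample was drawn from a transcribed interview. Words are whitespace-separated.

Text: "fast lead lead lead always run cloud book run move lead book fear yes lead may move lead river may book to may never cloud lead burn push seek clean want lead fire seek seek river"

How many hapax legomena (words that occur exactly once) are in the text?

11

Frequencies: lead:8, book:3, may:3, seek:3, run:2, cloud:2, move:2, river:2, fast:1, always:1, fear:1, yes:1, to:1, never:1, burn:1, push:1, clean:1, want:1, fire:1
Hapax (freq=1): always, burn, clean, fast, fear, fire, never, push, to, want, yes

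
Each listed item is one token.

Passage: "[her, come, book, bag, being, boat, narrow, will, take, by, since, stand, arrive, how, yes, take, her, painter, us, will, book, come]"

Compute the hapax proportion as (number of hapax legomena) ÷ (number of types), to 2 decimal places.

0.71

Frequencies: her:2, come:2, book:2, will:2, take:2, bag:1, being:1, boat:1, narrow:1, by:1, since:1, stand:1, arrive:1, how:1, yes:1, painter:1, us:1
Hapax count = 12; type count = 17.
Ratio = 12 / 17 = 0.71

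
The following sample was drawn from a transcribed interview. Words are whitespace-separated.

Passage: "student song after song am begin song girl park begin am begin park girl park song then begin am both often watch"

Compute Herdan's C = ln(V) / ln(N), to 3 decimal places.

0.776

N = 22, V = 11.
ln(V) = 2.397895, ln(N) = 3.091042
C = 2.397895 / 3.091042 = 0.776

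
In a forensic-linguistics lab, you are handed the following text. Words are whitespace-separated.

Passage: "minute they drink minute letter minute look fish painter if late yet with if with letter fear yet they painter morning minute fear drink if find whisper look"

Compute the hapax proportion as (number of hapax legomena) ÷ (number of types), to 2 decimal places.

0.33

Frequencies: minute:4, if:3, they:2, drink:2, letter:2, look:2, painter:2, yet:2, with:2, fear:2, fish:1, late:1, morning:1, find:1, whisper:1
Hapax count = 5; type count = 15.
Ratio = 5 / 15 = 0.33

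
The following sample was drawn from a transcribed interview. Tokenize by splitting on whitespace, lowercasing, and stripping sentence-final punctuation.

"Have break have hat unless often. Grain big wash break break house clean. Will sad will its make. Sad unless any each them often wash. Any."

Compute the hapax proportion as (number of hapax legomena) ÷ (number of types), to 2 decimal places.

0.53

Frequencies: break:3, have:2, unless:2, often:2, wash:2, will:2, sad:2, any:2, hat:1, grain:1, big:1, house:1, clean:1, its:1, make:1, each:1, them:1
Hapax count = 9; type count = 17.
Ratio = 9 / 17 = 0.53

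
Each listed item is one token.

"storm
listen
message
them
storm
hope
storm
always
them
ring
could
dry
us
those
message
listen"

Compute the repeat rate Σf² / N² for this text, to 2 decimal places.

0.11

Frequencies: storm:3, listen:2, message:2, them:2, hope:1, always:1, ring:1, could:1, dry:1, us:1, those:1
Σf² = 28; N² = 256
Repeat rate = 28 / 256 = 0.11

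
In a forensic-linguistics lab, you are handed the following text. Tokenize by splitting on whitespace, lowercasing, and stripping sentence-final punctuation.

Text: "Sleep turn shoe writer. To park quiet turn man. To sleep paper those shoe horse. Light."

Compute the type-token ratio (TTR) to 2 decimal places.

N = 16 tokens, V = 12 types.
TTR = V / N = 12 / 16 = 0.75

0.75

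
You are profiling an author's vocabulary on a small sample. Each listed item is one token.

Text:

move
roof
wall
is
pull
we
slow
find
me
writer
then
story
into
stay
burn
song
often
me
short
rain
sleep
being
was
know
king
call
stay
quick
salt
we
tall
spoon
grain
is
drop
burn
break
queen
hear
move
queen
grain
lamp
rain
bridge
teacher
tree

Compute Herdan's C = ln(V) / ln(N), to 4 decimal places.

0.9448

N = 47, V = 38.
ln(V) = 3.637586, ln(N) = 3.850148
C = 3.637586 / 3.850148 = 0.9448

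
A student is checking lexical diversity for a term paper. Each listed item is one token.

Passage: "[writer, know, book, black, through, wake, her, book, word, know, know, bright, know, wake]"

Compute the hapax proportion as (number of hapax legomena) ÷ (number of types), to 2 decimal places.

Frequencies: know:4, book:2, wake:2, writer:1, black:1, through:1, her:1, word:1, bright:1
Hapax count = 6; type count = 9.
Ratio = 6 / 9 = 0.67

0.67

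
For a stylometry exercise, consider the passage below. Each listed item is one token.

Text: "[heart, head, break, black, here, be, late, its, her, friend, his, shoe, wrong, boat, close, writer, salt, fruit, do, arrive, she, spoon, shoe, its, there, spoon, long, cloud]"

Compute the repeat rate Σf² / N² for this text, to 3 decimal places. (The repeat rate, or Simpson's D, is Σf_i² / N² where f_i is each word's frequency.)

0.043

Frequencies: its:2, shoe:2, spoon:2, heart:1, head:1, break:1, black:1, here:1, be:1, late:1, her:1, friend:1, his:1, wrong:1, boat:1, close:1, writer:1, salt:1, fruit:1, do:1, … (5 more, each freq 1)
Σf² = 34; N² = 784
Repeat rate = 34 / 784 = 0.043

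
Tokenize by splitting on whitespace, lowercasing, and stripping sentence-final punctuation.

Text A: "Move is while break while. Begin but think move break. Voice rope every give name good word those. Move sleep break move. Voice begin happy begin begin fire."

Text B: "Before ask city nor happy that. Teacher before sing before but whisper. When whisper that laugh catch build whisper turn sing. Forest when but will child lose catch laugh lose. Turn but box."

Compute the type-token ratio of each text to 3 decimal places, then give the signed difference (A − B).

0.037

TTR(A) = 18/28 = 0.643
TTR(B) = 20/33 = 0.606
Difference = 0.643 − 0.606 = 0.037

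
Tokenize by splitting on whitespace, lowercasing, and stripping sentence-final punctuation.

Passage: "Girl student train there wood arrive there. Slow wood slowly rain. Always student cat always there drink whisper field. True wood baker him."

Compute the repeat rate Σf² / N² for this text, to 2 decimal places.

0.07

Frequencies: there:3, wood:3, student:2, always:2, girl:1, train:1, arrive:1, slow:1, slowly:1, rain:1, cat:1, drink:1, whisper:1, field:1, true:1, baker:1, him:1
Σf² = 39; N² = 529
Repeat rate = 39 / 529 = 0.07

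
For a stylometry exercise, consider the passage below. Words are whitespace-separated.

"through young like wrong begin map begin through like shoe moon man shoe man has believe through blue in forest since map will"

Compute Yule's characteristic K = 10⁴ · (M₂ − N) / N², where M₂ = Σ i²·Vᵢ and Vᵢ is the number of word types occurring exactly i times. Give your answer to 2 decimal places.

Frequencies: through:3, like:2, begin:2, map:2, shoe:2, man:2, young:1, wrong:1, moon:1, has:1, believe:1, blue:1, in:1, forest:1, since:1, will:1
N = 23. Frequency spectrum: V_1=10, V_2=5, V_3=1
M₂ = 1²·10 + 2²·5 + 3²·1 = 39
K = 10000 × (39 − 23) / 23² = 302.46

302.46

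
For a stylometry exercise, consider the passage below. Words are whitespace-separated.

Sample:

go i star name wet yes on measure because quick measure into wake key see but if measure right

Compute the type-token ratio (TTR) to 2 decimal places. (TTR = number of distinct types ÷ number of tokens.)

N = 19 tokens, V = 17 types.
TTR = V / N = 17 / 19 = 0.89

0.89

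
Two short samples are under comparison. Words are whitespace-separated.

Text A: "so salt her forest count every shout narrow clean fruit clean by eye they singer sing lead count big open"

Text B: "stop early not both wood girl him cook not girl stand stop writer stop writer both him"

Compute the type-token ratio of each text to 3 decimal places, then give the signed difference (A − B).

0.312

TTR(A) = 18/20 = 0.900
TTR(B) = 10/17 = 0.588
Difference = 0.900 − 0.588 = 0.312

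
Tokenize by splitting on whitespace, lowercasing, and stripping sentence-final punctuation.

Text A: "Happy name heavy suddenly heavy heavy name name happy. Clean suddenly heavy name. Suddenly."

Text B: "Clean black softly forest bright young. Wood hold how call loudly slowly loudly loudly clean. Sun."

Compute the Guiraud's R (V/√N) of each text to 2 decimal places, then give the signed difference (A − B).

-1.91

A: V=5, N=14, R=1.34
B: V=13, N=16, R=3.25
Difference = 1.34 − 3.25 = -1.91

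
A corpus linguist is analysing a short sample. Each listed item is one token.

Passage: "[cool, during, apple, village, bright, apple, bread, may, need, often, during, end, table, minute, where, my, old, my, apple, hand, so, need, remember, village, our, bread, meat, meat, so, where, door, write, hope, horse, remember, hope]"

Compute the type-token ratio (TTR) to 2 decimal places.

N = 36 tokens, V = 24 types.
TTR = V / N = 24 / 36 = 0.67

0.67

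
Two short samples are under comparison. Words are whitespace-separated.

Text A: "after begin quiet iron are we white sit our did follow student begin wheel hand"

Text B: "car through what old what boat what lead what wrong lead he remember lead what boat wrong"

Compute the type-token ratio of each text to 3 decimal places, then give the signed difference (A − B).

0.404

TTR(A) = 14/15 = 0.933
TTR(B) = 9/17 = 0.529
Difference = 0.933 − 0.529 = 0.404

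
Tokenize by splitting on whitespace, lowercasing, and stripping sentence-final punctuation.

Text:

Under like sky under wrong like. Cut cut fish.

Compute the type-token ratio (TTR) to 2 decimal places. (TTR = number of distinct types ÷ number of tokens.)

0.67

N = 9 tokens, V = 6 types.
TTR = V / N = 6 / 9 = 0.67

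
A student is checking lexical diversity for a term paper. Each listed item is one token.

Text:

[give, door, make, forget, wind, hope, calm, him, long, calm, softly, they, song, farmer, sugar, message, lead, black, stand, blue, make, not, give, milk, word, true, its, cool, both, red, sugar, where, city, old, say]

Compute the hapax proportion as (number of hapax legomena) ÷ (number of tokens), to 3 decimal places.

Frequencies: give:2, make:2, calm:2, sugar:2, door:1, forget:1, wind:1, hope:1, him:1, long:1, softly:1, they:1, song:1, farmer:1, message:1, lead:1, black:1, stand:1, blue:1, not:1, … (11 more, each freq 1)
Hapax count = 27; token count = 35.
Ratio = 27 / 35 = 0.771

0.771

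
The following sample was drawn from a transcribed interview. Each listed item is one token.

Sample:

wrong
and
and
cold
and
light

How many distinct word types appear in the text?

4

Distinct types: {and, cold, light, wrong}
V = 4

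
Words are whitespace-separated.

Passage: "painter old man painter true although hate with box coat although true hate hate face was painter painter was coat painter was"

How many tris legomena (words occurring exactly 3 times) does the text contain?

2

Frequencies: painter:5, hate:3, was:3, true:2, although:2, coat:2, old:1, man:1, with:1, box:1, face:1
Words with frequency 3: hate, was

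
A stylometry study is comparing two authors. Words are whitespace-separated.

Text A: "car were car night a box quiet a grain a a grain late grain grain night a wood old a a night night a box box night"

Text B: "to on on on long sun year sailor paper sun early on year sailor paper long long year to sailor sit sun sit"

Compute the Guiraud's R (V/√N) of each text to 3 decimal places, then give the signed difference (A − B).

A: V=10, N=27, R=1.925
B: V=9, N=23, R=1.877
Difference = 1.925 − 1.877 = 0.048

0.048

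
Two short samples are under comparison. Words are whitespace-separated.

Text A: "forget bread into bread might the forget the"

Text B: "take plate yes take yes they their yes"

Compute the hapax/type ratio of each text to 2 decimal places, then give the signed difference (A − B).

-0.20

A: hapax=2, V=5, ratio=0.40
B: hapax=3, V=5, ratio=0.60
Difference = 0.40 − 0.60 = -0.20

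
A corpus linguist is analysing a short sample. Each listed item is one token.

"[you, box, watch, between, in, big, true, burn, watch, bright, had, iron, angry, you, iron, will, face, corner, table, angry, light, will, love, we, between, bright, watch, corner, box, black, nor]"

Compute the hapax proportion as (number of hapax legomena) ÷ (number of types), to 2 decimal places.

0.57

Frequencies: watch:3, you:2, box:2, between:2, bright:2, iron:2, angry:2, will:2, corner:2, in:1, big:1, true:1, burn:1, had:1, face:1, table:1, light:1, love:1, we:1, black:1, … (1 more, each freq 1)
Hapax count = 12; type count = 21.
Ratio = 12 / 21 = 0.57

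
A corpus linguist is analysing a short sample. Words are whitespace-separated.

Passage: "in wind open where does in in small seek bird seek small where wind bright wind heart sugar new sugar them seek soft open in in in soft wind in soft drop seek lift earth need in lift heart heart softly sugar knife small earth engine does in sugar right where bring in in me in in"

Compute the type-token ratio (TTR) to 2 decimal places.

N = 57 tokens, V = 24 types.
TTR = V / N = 24 / 57 = 0.42

0.42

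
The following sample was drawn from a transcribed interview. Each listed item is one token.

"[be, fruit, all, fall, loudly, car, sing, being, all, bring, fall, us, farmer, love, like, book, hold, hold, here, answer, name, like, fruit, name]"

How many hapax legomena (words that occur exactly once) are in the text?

Frequencies: fruit:2, all:2, fall:2, like:2, hold:2, name:2, be:1, loudly:1, car:1, sing:1, being:1, bring:1, us:1, farmer:1, love:1, book:1, here:1, answer:1
Hapax (freq=1): answer, be, being, book, bring, car, farmer, here, loudly, love, sing, us

12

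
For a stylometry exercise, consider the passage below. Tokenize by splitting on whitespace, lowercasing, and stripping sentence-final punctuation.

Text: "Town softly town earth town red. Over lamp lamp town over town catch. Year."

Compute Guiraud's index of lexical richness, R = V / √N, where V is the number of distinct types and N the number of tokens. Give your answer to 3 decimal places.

N = 14, V = 8.
√N = 3.741657
R = 8 / 3.741657 = 2.138

2.138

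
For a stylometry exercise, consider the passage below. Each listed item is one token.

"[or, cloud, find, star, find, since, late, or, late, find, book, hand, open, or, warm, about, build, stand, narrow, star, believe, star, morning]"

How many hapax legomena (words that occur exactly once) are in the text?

Frequencies: or:3, find:3, star:3, late:2, cloud:1, since:1, book:1, hand:1, open:1, warm:1, about:1, build:1, stand:1, narrow:1, believe:1, morning:1
Hapax (freq=1): about, believe, book, build, cloud, hand, morning, narrow, open, since, stand, warm

12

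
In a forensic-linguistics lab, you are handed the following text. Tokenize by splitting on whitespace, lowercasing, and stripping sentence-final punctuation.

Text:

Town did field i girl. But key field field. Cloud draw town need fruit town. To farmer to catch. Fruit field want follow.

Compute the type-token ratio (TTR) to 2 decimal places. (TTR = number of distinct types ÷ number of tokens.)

N = 23 tokens, V = 16 types.
TTR = V / N = 16 / 23 = 0.70

0.70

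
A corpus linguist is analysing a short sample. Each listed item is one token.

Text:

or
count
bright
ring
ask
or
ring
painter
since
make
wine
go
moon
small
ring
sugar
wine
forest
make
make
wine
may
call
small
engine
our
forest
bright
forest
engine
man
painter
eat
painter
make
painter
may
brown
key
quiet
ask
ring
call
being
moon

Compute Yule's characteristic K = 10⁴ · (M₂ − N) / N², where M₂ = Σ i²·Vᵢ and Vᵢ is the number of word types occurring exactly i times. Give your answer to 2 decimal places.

316.05

Frequencies: ring:4, painter:4, make:4, wine:3, forest:3, or:2, bright:2, ask:2, moon:2, small:2, may:2, call:2, engine:2, count:1, since:1, go:1, sugar:1, our:1, man:1, eat:1, … (4 more, each freq 1)
N = 45. Frequency spectrum: V_1=11, V_2=8, V_3=2, V_4=3
M₂ = 1²·11 + 2²·8 + 3²·2 + 4²·3 = 109
K = 10000 × (109 − 45) / 45² = 316.05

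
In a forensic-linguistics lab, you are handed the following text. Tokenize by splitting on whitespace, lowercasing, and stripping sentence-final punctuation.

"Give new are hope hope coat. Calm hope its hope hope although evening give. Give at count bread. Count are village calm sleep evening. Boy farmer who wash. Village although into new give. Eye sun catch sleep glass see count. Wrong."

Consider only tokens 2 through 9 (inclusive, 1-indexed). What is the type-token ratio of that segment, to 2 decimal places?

Segment tokens 2–9: new, are, hope, hope, coat, calm, hope, its
Segment N = 8, segment V = 6.
TTR = 6 / 8 = 0.75

0.75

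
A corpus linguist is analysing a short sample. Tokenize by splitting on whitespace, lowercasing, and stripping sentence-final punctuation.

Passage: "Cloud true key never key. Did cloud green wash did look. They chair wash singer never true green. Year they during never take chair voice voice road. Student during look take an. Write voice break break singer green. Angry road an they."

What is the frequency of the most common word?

3

Frequencies: never:3, green:3, they:3, voice:3, cloud:2, true:2, key:2, did:2, wash:2, look:2, chair:2, singer:2, during:2, take:2, road:2, an:2, break:2, year:1, student:1, write:1, … (1 more, each freq 1)
Most common: 'never' with frequency 3.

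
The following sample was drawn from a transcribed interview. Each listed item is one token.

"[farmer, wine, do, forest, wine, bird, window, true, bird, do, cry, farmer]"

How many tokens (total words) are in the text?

Tokens: farmer, wine, do, forest, wine, bird, window, true, bird, do, cry, farmer
N = 12

12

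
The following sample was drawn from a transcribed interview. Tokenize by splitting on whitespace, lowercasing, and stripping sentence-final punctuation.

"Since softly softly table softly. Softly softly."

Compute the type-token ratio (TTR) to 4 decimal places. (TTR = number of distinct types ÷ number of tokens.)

N = 7 tokens, V = 3 types.
TTR = V / N = 3 / 7 = 0.4286

0.4286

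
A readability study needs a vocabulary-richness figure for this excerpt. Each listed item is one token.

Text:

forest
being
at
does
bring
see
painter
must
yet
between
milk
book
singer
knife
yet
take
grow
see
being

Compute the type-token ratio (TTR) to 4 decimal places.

0.8421

N = 19 tokens, V = 16 types.
TTR = V / N = 16 / 19 = 0.8421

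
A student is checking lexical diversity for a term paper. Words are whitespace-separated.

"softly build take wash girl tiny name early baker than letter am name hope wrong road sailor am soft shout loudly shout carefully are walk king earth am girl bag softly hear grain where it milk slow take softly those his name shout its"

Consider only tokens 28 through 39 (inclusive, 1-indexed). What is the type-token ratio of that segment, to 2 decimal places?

Segment tokens 28–39: am, girl, bag, softly, hear, grain, where, it, milk, slow, take, softly
Segment N = 12, segment V = 11.
TTR = 11 / 12 = 0.92

0.92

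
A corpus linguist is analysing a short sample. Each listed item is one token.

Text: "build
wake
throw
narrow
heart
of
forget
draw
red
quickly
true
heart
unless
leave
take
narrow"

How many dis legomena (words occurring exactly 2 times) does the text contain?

Frequencies: narrow:2, heart:2, build:1, wake:1, throw:1, of:1, forget:1, draw:1, red:1, quickly:1, true:1, unless:1, leave:1, take:1
Words with frequency 2: heart, narrow

2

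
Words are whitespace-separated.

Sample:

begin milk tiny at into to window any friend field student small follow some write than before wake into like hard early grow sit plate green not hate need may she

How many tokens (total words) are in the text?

31

Tokens: begin, milk, tiny, at, into, to, window, any, friend, field, student, small, follow, some, write, than, before, wake, into, like, hard, early, grow, sit, plate, green, not, hate, need, may, she
N = 31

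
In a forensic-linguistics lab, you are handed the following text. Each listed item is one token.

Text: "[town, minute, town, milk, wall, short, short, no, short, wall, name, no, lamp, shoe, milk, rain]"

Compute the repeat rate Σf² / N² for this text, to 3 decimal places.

Frequencies: short:3, town:2, milk:2, wall:2, no:2, minute:1, name:1, lamp:1, shoe:1, rain:1
Σf² = 30; N² = 256
Repeat rate = 30 / 256 = 0.117

0.117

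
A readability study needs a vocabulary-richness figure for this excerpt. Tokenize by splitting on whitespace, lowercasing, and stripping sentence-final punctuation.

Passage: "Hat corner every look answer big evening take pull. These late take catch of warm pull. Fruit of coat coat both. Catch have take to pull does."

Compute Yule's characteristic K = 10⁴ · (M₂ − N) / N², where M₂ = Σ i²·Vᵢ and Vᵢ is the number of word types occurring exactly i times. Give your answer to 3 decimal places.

246.914

Frequencies: take:3, pull:3, catch:2, of:2, coat:2, hat:1, corner:1, every:1, look:1, answer:1, big:1, evening:1, these:1, late:1, warm:1, fruit:1, both:1, have:1, to:1, does:1
N = 27. Frequency spectrum: V_1=15, V_2=3, V_3=2
M₂ = 1²·15 + 2²·3 + 3²·2 = 45
K = 10000 × (45 − 27) / 27² = 246.914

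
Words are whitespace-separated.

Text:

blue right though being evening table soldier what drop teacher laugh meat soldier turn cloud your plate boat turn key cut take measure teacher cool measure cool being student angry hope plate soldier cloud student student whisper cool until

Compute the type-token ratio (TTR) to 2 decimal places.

0.69

N = 39 tokens, V = 27 types.
TTR = V / N = 27 / 39 = 0.69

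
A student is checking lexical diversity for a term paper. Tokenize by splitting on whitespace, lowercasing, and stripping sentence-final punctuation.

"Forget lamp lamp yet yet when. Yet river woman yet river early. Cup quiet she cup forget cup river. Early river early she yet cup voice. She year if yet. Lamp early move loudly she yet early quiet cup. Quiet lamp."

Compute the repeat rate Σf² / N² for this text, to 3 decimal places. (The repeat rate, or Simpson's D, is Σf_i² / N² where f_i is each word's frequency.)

0.099

Frequencies: yet:7, early:5, cup:5, lamp:4, river:4, she:4, quiet:3, forget:2, when:1, woman:1, voice:1, year:1, if:1, move:1, loudly:1
Σf² = 167; N² = 1681
Repeat rate = 167 / 1681 = 0.099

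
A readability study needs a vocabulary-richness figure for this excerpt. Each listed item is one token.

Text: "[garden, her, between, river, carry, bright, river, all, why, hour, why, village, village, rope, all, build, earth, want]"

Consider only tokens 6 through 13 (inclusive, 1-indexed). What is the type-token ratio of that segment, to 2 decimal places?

0.75

Segment tokens 6–13: bright, river, all, why, hour, why, village, village
Segment N = 8, segment V = 6.
TTR = 6 / 8 = 0.75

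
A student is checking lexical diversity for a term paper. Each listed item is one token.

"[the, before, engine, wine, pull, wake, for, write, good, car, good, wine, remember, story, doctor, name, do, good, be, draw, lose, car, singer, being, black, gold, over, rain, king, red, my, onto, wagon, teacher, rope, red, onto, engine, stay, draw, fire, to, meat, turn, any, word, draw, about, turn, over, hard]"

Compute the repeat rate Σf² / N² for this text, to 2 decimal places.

0.03

Frequencies: good:3, draw:3, engine:2, wine:2, car:2, over:2, red:2, onto:2, turn:2, the:1, before:1, pull:1, wake:1, for:1, write:1, remember:1, story:1, doctor:1, name:1, do:1, … (20 more, each freq 1)
Σf² = 77; N² = 2601
Repeat rate = 77 / 2601 = 0.03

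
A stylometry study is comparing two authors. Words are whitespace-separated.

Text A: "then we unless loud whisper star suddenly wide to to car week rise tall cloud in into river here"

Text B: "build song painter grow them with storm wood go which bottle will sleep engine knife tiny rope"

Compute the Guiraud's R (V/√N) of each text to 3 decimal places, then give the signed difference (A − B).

A: V=18, N=19, R=4.129
B: V=17, N=17, R=4.123
Difference = 4.129 − 4.123 = 0.006

0.006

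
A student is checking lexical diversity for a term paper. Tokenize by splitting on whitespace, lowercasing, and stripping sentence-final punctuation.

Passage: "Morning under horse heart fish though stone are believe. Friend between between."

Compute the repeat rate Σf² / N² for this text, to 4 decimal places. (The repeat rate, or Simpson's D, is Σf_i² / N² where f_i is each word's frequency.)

Frequencies: between:2, morning:1, under:1, horse:1, heart:1, fish:1, though:1, stone:1, are:1, believe:1, friend:1
Σf² = 14; N² = 144
Repeat rate = 14 / 144 = 0.0972

0.0972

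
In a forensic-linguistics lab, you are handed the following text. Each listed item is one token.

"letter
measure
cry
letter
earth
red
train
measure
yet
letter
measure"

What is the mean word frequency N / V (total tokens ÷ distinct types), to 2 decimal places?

N = 11 tokens, V = 7 types.
Mean frequency = N / V = 11 / 7 = 1.57

1.57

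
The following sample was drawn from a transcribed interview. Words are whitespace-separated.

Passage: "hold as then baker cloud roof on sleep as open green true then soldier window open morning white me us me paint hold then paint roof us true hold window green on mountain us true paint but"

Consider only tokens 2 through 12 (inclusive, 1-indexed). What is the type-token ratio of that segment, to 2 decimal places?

Segment tokens 2–12: as, then, baker, cloud, roof, on, sleep, as, open, green, true
Segment N = 11, segment V = 10.
TTR = 10 / 11 = 0.91

0.91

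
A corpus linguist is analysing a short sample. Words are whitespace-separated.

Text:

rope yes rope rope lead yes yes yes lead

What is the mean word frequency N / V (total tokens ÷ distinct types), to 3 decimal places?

3.000

N = 9 tokens, V = 3 types.
Mean frequency = N / V = 9 / 3 = 3.000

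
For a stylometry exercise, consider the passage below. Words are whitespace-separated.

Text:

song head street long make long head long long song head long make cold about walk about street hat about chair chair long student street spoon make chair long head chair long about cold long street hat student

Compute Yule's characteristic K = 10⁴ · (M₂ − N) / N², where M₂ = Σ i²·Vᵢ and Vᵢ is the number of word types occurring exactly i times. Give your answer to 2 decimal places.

927.98

Frequencies: long:9, head:4, street:4, about:4, chair:4, make:3, song:2, cold:2, hat:2, student:2, walk:1, spoon:1
N = 38. Frequency spectrum: V_1=2, V_2=4, V_3=1, V_4=4, V_9=1
M₂ = 1²·2 + 2²·4 + 3²·1 + 4²·4 + 9²·1 = 172
K = 10000 × (172 − 38) / 38² = 927.98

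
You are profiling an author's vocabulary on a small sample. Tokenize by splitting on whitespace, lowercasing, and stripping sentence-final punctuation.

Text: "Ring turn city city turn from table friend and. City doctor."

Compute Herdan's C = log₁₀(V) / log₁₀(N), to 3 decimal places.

0.867

N = 11, V = 8.
log₁₀(V) = 0.903090, log₁₀(N) = 1.041393
C = 0.903090 / 1.041393 = 0.867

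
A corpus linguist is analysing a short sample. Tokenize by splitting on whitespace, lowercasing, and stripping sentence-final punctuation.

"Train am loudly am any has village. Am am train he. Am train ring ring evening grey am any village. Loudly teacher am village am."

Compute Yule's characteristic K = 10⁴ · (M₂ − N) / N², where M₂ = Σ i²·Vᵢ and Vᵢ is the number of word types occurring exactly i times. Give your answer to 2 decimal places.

1184.00

Frequencies: am:8, train:3, village:3, loudly:2, any:2, ring:2, has:1, he:1, evening:1, grey:1, teacher:1
N = 25. Frequency spectrum: V_1=5, V_2=3, V_3=2, V_8=1
M₂ = 1²·5 + 2²·3 + 3²·2 + 8²·1 = 99
K = 10000 × (99 − 25) / 25² = 1184.00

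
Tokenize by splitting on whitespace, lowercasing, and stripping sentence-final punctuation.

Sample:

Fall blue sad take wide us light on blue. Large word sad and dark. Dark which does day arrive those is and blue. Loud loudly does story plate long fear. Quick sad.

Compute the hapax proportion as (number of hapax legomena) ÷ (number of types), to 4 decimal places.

0.8000

Frequencies: blue:3, sad:3, and:2, dark:2, does:2, fall:1, take:1, wide:1, us:1, light:1, on:1, large:1, word:1, which:1, day:1, arrive:1, those:1, is:1, loud:1, loudly:1, … (5 more, each freq 1)
Hapax count = 20; type count = 25.
Ratio = 20 / 25 = 0.8000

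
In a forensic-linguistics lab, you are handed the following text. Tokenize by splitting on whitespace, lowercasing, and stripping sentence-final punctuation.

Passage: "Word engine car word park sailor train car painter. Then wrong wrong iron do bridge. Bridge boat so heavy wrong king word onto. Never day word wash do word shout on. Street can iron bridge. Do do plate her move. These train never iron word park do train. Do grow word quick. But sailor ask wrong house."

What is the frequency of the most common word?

7

Frequencies: word:7, do:6, wrong:4, train:3, iron:3, bridge:3, car:2, park:2, sailor:2, never:2, engine:1, painter:1, then:1, boat:1, so:1, heavy:1, king:1, onto:1, day:1, wash:1, … (13 more, each freq 1)
Most common: 'word' with frequency 7.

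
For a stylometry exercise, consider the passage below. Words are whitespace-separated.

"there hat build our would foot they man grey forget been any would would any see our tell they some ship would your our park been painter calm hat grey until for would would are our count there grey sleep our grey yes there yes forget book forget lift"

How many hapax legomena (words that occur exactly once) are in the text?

Frequencies: would:6, our:5, grey:4, there:3, forget:3, hat:2, they:2, been:2, any:2, yes:2, build:1, foot:1, man:1, see:1, tell:1, some:1, ship:1, your:1, park:1, painter:1, … (8 more, each freq 1)
Hapax (freq=1): are, book, build, calm, count, foot, for, lift, man, painter, park, see, ship, sleep, some, tell, until, your

18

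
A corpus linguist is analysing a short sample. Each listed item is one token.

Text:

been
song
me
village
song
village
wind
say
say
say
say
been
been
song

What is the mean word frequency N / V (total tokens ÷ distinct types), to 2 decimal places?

N = 14 tokens, V = 6 types.
Mean frequency = N / V = 14 / 6 = 2.33

2.33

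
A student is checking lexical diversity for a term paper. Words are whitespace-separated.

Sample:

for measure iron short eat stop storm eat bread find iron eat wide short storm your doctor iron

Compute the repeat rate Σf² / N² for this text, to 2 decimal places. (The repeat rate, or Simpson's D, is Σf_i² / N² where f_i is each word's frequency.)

Frequencies: iron:3, eat:3, short:2, storm:2, for:1, measure:1, stop:1, bread:1, find:1, wide:1, your:1, doctor:1
Σf² = 34; N² = 324
Repeat rate = 34 / 324 = 0.10

0.10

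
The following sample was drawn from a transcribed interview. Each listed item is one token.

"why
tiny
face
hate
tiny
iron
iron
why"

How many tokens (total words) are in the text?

Tokens: why, tiny, face, hate, tiny, iron, iron, why
N = 8

8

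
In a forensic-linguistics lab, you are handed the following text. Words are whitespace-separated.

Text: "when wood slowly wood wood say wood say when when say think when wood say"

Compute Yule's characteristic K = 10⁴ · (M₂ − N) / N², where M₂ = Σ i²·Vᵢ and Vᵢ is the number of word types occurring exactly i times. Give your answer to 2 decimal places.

Frequencies: wood:5, when:4, say:4, slowly:1, think:1
N = 15. Frequency spectrum: V_1=2, V_4=2, V_5=1
M₂ = 1²·2 + 4²·2 + 5²·1 = 59
K = 10000 × (59 − 15) / 15² = 1955.56

1955.56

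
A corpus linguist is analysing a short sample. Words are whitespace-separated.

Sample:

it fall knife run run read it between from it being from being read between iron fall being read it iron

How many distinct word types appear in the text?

Distinct types: {being, between, fall, from, iron, it, knife, read, run}
V = 9

9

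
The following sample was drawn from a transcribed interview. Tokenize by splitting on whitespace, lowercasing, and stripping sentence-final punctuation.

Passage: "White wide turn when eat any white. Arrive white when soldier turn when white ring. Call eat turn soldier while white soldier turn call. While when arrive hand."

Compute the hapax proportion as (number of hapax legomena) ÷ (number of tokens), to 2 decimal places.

Frequencies: white:5, turn:4, when:4, soldier:3, eat:2, arrive:2, call:2, while:2, wide:1, any:1, ring:1, hand:1
Hapax count = 4; token count = 28.
Ratio = 4 / 28 = 0.14

0.14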